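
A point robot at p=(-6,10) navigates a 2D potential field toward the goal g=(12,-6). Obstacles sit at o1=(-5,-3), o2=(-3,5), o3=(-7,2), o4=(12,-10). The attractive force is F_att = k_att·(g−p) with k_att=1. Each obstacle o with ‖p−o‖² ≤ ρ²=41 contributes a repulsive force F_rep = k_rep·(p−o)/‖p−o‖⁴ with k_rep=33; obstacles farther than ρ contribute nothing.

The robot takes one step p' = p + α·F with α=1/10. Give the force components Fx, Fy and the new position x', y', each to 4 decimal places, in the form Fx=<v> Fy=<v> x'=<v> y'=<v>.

Fx=17.9144 Fy=-15.8573 x'=-4.2086 y'=8.4143

F_att = 1·(g−p) = 1·(18,-16) = (18.0000,-16.0000)
o1: d²=170 > ρ²=41 → inactive
o2: d²=34 ≤ ρ²=41; F_rep = 33·(-3,5)/34² = (-0.0856,0.1427)
o3: d²=65 > ρ²=41 → inactive
o4: d²=724 > ρ²=41 → inactive
F = F_att + ΣF_rep = (17.9144,-15.8573)
p' = p + 1/10·F = (-4.2086,8.4143)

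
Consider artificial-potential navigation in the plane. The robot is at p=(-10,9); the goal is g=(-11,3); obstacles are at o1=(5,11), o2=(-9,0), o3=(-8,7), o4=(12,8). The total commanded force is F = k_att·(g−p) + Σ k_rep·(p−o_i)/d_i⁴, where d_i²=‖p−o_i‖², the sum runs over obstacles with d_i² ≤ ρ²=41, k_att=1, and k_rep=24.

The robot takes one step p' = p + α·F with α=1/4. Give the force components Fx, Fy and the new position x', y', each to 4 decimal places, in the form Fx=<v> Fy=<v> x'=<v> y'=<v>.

F_att = 1·(g−p) = 1·(-1,-6) = (-1.0000,-6.0000)
o1: d²=229 > ρ²=41 → inactive
o2: d²=82 > ρ²=41 → inactive
o3: d²=8 ≤ ρ²=41; F_rep = 24·(-2,2)/8² = (-0.7500,0.7500)
o4: d²=485 > ρ²=41 → inactive
F = F_att + ΣF_rep = (-1.7500,-5.2500)
p' = p + 1/4·F = (-10.4375,7.6875)

Fx=-1.7500 Fy=-5.2500 x'=-10.4375 y'=7.6875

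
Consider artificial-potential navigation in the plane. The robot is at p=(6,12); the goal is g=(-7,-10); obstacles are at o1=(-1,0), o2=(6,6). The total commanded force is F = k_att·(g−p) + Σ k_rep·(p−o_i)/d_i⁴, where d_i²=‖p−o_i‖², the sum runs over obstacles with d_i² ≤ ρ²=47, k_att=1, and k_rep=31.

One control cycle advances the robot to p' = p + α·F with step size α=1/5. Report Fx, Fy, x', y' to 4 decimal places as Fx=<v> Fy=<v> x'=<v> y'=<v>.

Fx=-13.0000 Fy=-21.8565 x'=3.4000 y'=7.6287

F_att = 1·(g−p) = 1·(-13,-22) = (-13.0000,-22.0000)
o1: d²=193 > ρ²=47 → inactive
o2: d²=36 ≤ ρ²=47; F_rep = 31·(0,6)/36² = (0.0000,0.1435)
F = F_att + ΣF_rep = (-13.0000,-21.8565)
p' = p + 1/5·F = (3.4000,7.6287)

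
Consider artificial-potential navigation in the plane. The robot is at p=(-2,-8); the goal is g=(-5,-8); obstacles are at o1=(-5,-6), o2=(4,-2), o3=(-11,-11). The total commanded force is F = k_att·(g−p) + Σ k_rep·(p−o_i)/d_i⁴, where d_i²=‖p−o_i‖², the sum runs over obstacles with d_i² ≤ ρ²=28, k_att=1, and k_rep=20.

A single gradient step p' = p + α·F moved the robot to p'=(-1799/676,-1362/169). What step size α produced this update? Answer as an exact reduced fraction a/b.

α = 1/4

F_att = 1·(g−p) = 1·(-3,0) = (-3.0000,0.0000)
o1: d²=13 ≤ ρ²=28; F_rep = 20·(3,-2)/13² = (0.3550,-0.2367)
o2: d²=72 > ρ²=28 → inactive
o3: d²=90 > ρ²=28 → inactive
F = F_att + ΣF_rep = (-2.6450,-0.2367)
Δp = p'−p = (-0.6612,-0.0592); α = Δx/Fx = (-447/676) / (-447/169) = 1/4
check: Δy/Fy = (-10/169) / (-40/169) = 1/4 ✓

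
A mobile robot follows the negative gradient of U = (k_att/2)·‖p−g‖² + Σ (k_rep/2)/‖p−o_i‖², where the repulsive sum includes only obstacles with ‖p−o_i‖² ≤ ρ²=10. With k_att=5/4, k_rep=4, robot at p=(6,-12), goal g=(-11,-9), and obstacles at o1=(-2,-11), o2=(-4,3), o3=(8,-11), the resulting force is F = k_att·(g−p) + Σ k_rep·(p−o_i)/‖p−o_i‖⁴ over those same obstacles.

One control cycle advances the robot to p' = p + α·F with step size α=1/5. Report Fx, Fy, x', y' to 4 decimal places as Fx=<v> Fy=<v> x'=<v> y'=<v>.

F_att = 5/4·(g−p) = 5/4·(-17,3) = (-21.2500,3.7500)
o1: d²=65 > ρ²=10 → inactive
o2: d²=325 > ρ²=10 → inactive
o3: d²=5 ≤ ρ²=10; F_rep = 4·(-2,-1)/5² = (-0.3200,-0.1600)
F = F_att + ΣF_rep = (-21.5700,3.5900)
p' = p + 1/5·F = (1.6860,-11.2820)

Fx=-21.5700 Fy=3.5900 x'=1.6860 y'=-11.2820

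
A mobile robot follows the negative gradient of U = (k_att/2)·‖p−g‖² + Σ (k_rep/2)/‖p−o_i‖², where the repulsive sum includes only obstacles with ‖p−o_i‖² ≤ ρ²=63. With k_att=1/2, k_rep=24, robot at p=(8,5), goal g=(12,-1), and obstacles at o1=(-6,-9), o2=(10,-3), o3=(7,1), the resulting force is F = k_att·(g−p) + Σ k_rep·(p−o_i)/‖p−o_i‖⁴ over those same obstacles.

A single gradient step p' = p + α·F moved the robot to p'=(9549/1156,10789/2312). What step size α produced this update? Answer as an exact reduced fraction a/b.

α = 1/8

F_att = 1/2·(g−p) = 1/2·(4,-6) = (2.0000,-3.0000)
o1: d²=392 > ρ²=63 → inactive
o2: d²=68 > ρ²=63 → inactive
o3: d²=17 ≤ ρ²=63; F_rep = 24·(1,4)/17² = (0.0830,0.3322)
F = F_att + ΣF_rep = (2.0830,-2.6678)
Δp = p'−p = (0.2604,-0.3335); α = Δx/Fx = (301/1156) / (602/289) = 1/8
check: Δy/Fy = (-771/2312) / (-771/289) = 1/8 ✓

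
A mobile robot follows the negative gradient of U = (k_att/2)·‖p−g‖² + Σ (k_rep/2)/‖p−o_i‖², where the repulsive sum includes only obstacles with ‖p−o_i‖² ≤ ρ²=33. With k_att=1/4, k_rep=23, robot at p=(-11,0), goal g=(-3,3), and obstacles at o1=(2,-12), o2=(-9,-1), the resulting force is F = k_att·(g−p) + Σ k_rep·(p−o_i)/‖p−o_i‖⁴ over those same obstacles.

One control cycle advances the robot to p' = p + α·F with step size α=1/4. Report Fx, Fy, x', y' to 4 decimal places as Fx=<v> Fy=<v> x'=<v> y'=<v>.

F_att = 1/4·(g−p) = 1/4·(8,3) = (2.0000,0.7500)
o1: d²=313 > ρ²=33 → inactive
o2: d²=5 ≤ ρ²=33; F_rep = 23·(-2,1)/5² = (-1.8400,0.9200)
F = F_att + ΣF_rep = (0.1600,1.6700)
p' = p + 1/4·F = (-10.9600,0.4175)

Fx=0.1600 Fy=1.6700 x'=-10.9600 y'=0.4175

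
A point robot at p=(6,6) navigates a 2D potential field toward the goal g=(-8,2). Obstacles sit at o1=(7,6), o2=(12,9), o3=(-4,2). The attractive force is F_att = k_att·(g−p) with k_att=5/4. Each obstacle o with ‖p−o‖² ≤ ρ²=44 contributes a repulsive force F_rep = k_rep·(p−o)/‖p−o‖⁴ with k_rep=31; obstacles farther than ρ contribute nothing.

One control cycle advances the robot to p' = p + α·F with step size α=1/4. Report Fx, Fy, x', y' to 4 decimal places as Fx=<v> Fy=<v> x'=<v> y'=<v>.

Fx=-48.5000 Fy=-5.0000 x'=-6.1250 y'=4.7500

F_att = 5/4·(g−p) = 5/4·(-14,-4) = (-17.5000,-5.0000)
o1: d²=1 ≤ ρ²=44; F_rep = 31·(-1,0)/1² = (-31.0000,0.0000)
o2: d²=45 > ρ²=44 → inactive
o3: d²=116 > ρ²=44 → inactive
F = F_att + ΣF_rep = (-48.5000,-5.0000)
p' = p + 1/4·F = (-6.1250,4.7500)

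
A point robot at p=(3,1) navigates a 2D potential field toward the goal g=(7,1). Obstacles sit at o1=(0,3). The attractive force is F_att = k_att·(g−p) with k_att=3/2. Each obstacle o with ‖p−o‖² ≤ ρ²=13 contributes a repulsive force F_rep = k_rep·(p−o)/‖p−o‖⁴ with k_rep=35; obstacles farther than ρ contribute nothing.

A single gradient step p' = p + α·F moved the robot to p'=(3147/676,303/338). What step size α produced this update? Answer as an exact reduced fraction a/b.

F_att = 3/2·(g−p) = 3/2·(4,0) = (6.0000,0.0000)
o1: d²=13 ≤ ρ²=13; F_rep = 35·(3,-2)/13² = (0.6213,-0.4142)
F = F_att + ΣF_rep = (6.6213,-0.4142)
Δp = p'−p = (1.6553,-0.1036); α = Δx/Fx = (1119/676) / (1119/169) = 1/4
check: Δy/Fy = (-35/338) / (-70/169) = 1/4 ✓

α = 1/4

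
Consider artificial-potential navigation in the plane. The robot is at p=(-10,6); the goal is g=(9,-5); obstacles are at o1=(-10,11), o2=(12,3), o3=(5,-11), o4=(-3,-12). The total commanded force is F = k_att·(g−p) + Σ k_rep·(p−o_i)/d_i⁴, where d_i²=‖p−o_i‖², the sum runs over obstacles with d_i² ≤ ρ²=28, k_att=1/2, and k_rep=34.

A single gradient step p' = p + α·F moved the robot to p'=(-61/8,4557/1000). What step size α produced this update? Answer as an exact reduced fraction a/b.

α = 1/4

F_att = 1/2·(g−p) = 1/2·(19,-11) = (9.5000,-5.5000)
o1: d²=25 ≤ ρ²=28; F_rep = 34·(0,-5)/25² = (0.0000,-0.2720)
o2: d²=493 > ρ²=28 → inactive
o3: d²=514 > ρ²=28 → inactive
o4: d²=373 > ρ²=28 → inactive
F = F_att + ΣF_rep = (9.5000,-5.7720)
Δp = p'−p = (2.3750,-1.4430); α = Δx/Fx = (19/8) / (19/2) = 1/4
check: Δy/Fy = (-1443/1000) / (-1443/250) = 1/4 ✓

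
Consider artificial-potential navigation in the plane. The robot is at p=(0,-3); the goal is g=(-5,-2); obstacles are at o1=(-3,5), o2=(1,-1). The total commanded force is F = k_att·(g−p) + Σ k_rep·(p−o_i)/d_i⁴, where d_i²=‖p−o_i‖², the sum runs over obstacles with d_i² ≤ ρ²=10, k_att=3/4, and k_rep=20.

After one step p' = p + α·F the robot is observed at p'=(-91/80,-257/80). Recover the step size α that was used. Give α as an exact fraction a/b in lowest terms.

α = 1/4

F_att = 3/4·(g−p) = 3/4·(-5,1) = (-3.7500,0.7500)
o1: d²=73 > ρ²=10 → inactive
o2: d²=5 ≤ ρ²=10; F_rep = 20·(-1,-2)/5² = (-0.8000,-1.6000)
F = F_att + ΣF_rep = (-4.5500,-0.8500)
Δp = p'−p = (-1.1375,-0.2125); α = Δx/Fx = (-91/80) / (-91/20) = 1/4
check: Δy/Fy = (-17/80) / (-17/20) = 1/4 ✓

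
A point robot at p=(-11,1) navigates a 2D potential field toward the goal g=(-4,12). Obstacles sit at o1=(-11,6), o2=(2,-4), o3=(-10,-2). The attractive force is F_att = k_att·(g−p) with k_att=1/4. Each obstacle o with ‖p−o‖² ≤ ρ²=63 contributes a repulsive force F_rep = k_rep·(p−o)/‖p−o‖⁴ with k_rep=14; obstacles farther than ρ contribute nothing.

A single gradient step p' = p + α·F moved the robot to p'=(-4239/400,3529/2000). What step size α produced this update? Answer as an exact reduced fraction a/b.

F_att = 1/4·(g−p) = 1/4·(7,11) = (1.7500,2.7500)
o1: d²=25 ≤ ρ²=63; F_rep = 14·(0,-5)/25² = (0.0000,-0.1120)
o2: d²=194 > ρ²=63 → inactive
o3: d²=10 ≤ ρ²=63; F_rep = 14·(-1,3)/10² = (-0.1400,0.4200)
F = F_att + ΣF_rep = (1.6100,3.0580)
Δp = p'−p = (0.4025,0.7645); α = Δx/Fx = (161/400) / (161/100) = 1/4
check: Δy/Fy = (1529/2000) / (1529/500) = 1/4 ✓

α = 1/4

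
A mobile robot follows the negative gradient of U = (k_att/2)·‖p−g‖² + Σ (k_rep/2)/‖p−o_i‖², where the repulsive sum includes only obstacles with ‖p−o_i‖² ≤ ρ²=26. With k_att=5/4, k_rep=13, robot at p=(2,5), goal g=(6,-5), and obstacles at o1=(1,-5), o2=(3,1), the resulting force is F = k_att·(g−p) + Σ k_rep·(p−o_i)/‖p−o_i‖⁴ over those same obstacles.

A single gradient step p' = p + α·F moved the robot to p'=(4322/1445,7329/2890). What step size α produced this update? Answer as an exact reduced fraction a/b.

α = 1/5

F_att = 5/4·(g−p) = 5/4·(4,-10) = (5.0000,-12.5000)
o1: d²=101 > ρ²=26 → inactive
o2: d²=17 ≤ ρ²=26; F_rep = 13·(-1,4)/17² = (-0.0450,0.1799)
F = F_att + ΣF_rep = (4.9550,-12.3201)
Δp = p'−p = (0.9910,-2.4640); α = Δx/Fx = (1432/1445) / (1432/289) = 1/5
check: Δy/Fy = (-7121/2890) / (-7121/578) = 1/5 ✓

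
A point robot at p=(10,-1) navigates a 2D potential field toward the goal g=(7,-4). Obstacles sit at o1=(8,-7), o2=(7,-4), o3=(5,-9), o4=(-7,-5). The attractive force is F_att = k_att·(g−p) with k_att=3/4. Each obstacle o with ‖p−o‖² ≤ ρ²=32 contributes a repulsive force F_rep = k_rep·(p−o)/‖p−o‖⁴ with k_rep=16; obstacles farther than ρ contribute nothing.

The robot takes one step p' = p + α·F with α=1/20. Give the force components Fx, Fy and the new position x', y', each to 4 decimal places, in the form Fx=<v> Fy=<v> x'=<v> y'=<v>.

F_att = 3/4·(g−p) = 3/4·(-3,-3) = (-2.2500,-2.2500)
o1: d²=40 > ρ²=32 → inactive
o2: d²=18 ≤ ρ²=32; F_rep = 16·(3,3)/18² = (0.1481,0.1481)
o3: d²=89 > ρ²=32 → inactive
o4: d²=305 > ρ²=32 → inactive
F = F_att + ΣF_rep = (-2.1019,-2.1019)
p' = p + 1/20·F = (9.8949,-1.1051)

Fx=-2.1019 Fy=-2.1019 x'=9.8949 y'=-1.1051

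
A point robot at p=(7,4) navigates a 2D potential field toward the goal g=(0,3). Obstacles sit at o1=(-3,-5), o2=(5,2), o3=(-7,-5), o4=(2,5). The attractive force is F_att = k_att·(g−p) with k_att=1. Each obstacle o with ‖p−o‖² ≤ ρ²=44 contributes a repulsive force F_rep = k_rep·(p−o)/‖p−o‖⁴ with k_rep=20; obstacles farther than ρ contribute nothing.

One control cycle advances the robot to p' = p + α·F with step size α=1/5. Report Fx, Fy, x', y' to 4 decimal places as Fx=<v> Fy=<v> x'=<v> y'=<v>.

Fx=-6.2271 Fy=-0.4046 x'=5.7546 y'=3.9191

F_att = 1·(g−p) = 1·(-7,-1) = (-7.0000,-1.0000)
o1: d²=181 > ρ²=44 → inactive
o2: d²=8 ≤ ρ²=44; F_rep = 20·(2,2)/8² = (0.6250,0.6250)
o3: d²=277 > ρ²=44 → inactive
o4: d²=26 ≤ ρ²=44; F_rep = 20·(5,-1)/26² = (0.1479,-0.0296)
F = F_att + ΣF_rep = (-6.2271,-0.4046)
p' = p + 1/5·F = (5.7546,3.9191)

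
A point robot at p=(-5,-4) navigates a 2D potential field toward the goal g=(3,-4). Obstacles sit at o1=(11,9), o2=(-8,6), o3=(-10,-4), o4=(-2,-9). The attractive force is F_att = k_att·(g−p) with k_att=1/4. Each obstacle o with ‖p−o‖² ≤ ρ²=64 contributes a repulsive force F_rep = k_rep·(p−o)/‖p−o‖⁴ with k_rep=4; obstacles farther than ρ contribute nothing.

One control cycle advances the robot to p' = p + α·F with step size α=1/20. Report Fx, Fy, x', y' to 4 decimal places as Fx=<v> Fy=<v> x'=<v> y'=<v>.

Fx=2.0216 Fy=0.0173 x'=-4.8989 y'=-3.9991

F_att = 1/4·(g−p) = 1/4·(8,0) = (2.0000,0.0000)
o1: d²=425 > ρ²=64 → inactive
o2: d²=109 > ρ²=64 → inactive
o3: d²=25 ≤ ρ²=64; F_rep = 4·(5,0)/25² = (0.0320,0.0000)
o4: d²=34 ≤ ρ²=64; F_rep = 4·(-3,5)/34² = (-0.0104,0.0173)
F = F_att + ΣF_rep = (2.0216,0.0173)
p' = p + 1/20·F = (-4.8989,-3.9991)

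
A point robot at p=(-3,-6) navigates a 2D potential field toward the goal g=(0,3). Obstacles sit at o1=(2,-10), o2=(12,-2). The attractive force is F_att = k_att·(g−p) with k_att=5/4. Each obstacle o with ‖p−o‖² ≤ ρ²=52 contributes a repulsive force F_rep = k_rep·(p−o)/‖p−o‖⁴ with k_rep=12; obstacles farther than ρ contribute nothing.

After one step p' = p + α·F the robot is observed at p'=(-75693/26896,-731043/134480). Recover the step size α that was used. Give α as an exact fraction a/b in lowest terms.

α = 1/20

F_att = 5/4·(g−p) = 5/4·(3,9) = (3.7500,11.2500)
o1: d²=41 ≤ ρ²=52; F_rep = 12·(-5,4)/41² = (-0.0357,0.0286)
o2: d²=241 > ρ²=52 → inactive
F = F_att + ΣF_rep = (3.7143,11.2786)
Δp = p'−p = (0.1857,0.5639); α = Δx/Fx = (4995/26896) / (24975/6724) = 1/20
check: Δy/Fy = (75837/134480) / (75837/6724) = 1/20 ✓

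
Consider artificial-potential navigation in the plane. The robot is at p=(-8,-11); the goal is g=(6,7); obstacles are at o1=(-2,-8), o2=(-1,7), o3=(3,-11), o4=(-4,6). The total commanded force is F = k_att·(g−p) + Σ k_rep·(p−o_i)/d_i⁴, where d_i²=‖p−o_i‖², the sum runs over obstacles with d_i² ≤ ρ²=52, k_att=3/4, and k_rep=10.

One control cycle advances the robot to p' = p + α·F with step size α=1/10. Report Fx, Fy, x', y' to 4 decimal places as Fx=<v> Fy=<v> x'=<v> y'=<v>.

F_att = 3/4·(g−p) = 3/4·(14,18) = (10.5000,13.5000)
o1: d²=45 ≤ ρ²=52; F_rep = 10·(-6,-3)/45² = (-0.0296,-0.0148)
o2: d²=373 > ρ²=52 → inactive
o3: d²=121 > ρ²=52 → inactive
o4: d²=305 > ρ²=52 → inactive
F = F_att + ΣF_rep = (10.4704,13.4852)
p' = p + 1/10·F = (-6.9530,-9.6515)

Fx=10.4704 Fy=13.4852 x'=-6.9530 y'=-9.6515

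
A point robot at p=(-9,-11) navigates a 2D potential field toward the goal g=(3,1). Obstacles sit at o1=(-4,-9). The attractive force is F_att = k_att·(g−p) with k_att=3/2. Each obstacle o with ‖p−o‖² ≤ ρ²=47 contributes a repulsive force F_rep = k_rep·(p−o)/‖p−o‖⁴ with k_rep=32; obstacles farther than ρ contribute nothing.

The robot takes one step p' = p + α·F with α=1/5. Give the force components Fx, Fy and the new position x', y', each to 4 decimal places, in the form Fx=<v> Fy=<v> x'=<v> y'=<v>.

Fx=17.8098 Fy=17.9239 x'=-5.4380 y'=-7.4152

F_att = 3/2·(g−p) = 3/2·(12,12) = (18.0000,18.0000)
o1: d²=29 ≤ ρ²=47; F_rep = 32·(-5,-2)/29² = (-0.1902,-0.0761)
F = F_att + ΣF_rep = (17.8098,17.9239)
p' = p + 1/5·F = (-5.4380,-7.4152)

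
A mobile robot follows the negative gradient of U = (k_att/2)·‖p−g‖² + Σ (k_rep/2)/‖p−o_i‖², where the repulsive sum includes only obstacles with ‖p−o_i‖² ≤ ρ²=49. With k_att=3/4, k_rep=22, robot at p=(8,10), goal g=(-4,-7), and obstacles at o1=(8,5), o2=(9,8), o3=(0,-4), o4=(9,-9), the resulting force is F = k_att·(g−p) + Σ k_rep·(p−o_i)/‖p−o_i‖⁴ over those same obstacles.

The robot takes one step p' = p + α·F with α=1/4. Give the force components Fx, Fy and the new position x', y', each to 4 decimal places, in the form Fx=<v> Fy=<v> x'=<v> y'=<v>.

F_att = 3/4·(g−p) = 3/4·(-12,-17) = (-9.0000,-12.7500)
o1: d²=25 ≤ ρ²=49; F_rep = 22·(0,5)/25² = (0.0000,0.1760)
o2: d²=5 ≤ ρ²=49; F_rep = 22·(-1,2)/5² = (-0.8800,1.7600)
o3: d²=260 > ρ²=49 → inactive
o4: d²=362 > ρ²=49 → inactive
F = F_att + ΣF_rep = (-9.8800,-10.8140)
p' = p + 1/4·F = (5.5300,7.2965)

Fx=-9.8800 Fy=-10.8140 x'=5.5300 y'=7.2965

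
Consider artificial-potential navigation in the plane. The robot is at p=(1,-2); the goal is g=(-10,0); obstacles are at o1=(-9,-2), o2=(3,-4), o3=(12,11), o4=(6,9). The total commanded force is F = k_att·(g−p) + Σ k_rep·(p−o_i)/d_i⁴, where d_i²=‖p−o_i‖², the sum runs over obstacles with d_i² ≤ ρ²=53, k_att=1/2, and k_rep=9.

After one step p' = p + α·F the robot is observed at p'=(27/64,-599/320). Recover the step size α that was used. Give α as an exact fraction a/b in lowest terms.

α = 1/10

F_att = 1/2·(g−p) = 1/2·(-11,2) = (-5.5000,1.0000)
o1: d²=100 > ρ²=53 → inactive
o2: d²=8 ≤ ρ²=53; F_rep = 9·(-2,2)/8² = (-0.2812,0.2812)
o3: d²=290 > ρ²=53 → inactive
o4: d²=146 > ρ²=53 → inactive
F = F_att + ΣF_rep = (-5.7812,1.2812)
Δp = p'−p = (-0.5781,0.1281); α = Δx/Fx = (-37/64) / (-185/32) = 1/10
check: Δy/Fy = (41/320) / (41/32) = 1/10 ✓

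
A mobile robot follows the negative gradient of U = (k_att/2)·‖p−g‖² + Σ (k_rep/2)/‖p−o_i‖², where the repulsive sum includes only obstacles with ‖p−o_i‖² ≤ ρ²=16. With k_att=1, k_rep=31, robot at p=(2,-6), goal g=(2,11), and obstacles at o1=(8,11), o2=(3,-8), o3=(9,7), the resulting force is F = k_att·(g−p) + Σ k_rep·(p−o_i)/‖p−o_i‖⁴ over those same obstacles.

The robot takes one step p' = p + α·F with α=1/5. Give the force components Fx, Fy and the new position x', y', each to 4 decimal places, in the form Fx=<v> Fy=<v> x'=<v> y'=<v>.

Fx=-1.2400 Fy=19.4800 x'=1.7520 y'=-2.1040

F_att = 1·(g−p) = 1·(0,17) = (0.0000,17.0000)
o1: d²=325 > ρ²=16 → inactive
o2: d²=5 ≤ ρ²=16; F_rep = 31·(-1,2)/5² = (-1.2400,2.4800)
o3: d²=218 > ρ²=16 → inactive
F = F_att + ΣF_rep = (-1.2400,19.4800)
p' = p + 1/5·F = (1.7520,-2.1040)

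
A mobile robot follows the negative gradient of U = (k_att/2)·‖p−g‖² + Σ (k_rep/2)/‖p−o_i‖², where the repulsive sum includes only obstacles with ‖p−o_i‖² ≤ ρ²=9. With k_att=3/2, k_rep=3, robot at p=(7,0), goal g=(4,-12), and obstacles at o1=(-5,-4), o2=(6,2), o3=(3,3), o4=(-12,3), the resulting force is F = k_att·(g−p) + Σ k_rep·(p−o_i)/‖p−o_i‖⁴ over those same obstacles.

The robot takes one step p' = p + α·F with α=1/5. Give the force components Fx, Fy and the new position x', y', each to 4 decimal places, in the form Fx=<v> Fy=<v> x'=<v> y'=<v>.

F_att = 3/2·(g−p) = 3/2·(-3,-12) = (-4.5000,-18.0000)
o1: d²=160 > ρ²=9 → inactive
o2: d²=5 ≤ ρ²=9; F_rep = 3·(1,-2)/5² = (0.1200,-0.2400)
o3: d²=25 > ρ²=9 → inactive
o4: d²=370 > ρ²=9 → inactive
F = F_att + ΣF_rep = (-4.3800,-18.2400)
p' = p + 1/5·F = (6.1240,-3.6480)

Fx=-4.3800 Fy=-18.2400 x'=6.1240 y'=-3.6480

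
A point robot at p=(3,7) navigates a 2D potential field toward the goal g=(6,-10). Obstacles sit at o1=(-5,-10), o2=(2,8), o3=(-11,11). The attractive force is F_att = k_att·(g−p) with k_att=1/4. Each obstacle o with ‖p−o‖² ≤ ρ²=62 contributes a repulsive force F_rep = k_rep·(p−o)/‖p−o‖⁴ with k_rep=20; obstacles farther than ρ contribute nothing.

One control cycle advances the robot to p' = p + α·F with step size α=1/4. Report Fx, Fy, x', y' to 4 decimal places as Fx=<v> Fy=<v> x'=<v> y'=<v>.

Fx=5.7500 Fy=-9.2500 x'=4.4375 y'=4.6875

F_att = 1/4·(g−p) = 1/4·(3,-17) = (0.7500,-4.2500)
o1: d²=353 > ρ²=62 → inactive
o2: d²=2 ≤ ρ²=62; F_rep = 20·(1,-1)/2² = (5.0000,-5.0000)
o3: d²=212 > ρ²=62 → inactive
F = F_att + ΣF_rep = (5.7500,-9.2500)
p' = p + 1/4·F = (4.4375,4.6875)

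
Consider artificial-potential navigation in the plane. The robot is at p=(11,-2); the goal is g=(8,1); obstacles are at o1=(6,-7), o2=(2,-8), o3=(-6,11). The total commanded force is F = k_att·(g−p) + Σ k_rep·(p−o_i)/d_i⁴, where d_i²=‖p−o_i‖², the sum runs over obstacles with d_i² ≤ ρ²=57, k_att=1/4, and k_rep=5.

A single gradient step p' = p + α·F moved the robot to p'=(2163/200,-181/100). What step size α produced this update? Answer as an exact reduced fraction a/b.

α = 1/4

F_att = 1/4·(g−p) = 1/4·(-3,3) = (-0.7500,0.7500)
o1: d²=50 ≤ ρ²=57; F_rep = 5·(5,5)/50² = (0.0100,0.0100)
o2: d²=117 > ρ²=57 → inactive
o3: d²=458 > ρ²=57 → inactive
F = F_att + ΣF_rep = (-0.7400,0.7600)
Δp = p'−p = (-0.1850,0.1900); α = Δx/Fx = (-37/200) / (-37/50) = 1/4
check: Δy/Fy = (19/100) / (19/25) = 1/4 ✓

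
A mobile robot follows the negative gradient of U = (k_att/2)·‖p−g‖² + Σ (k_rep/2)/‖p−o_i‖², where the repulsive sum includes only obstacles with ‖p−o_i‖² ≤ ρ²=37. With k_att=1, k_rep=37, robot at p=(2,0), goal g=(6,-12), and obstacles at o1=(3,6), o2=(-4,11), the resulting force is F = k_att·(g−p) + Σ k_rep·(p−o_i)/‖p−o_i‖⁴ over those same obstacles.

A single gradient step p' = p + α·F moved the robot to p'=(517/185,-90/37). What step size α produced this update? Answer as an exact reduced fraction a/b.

α = 1/5

F_att = 1·(g−p) = 1·(4,-12) = (4.0000,-12.0000)
o1: d²=37 ≤ ρ²=37; F_rep = 37·(-1,-6)/37² = (-0.0270,-0.1622)
o2: d²=157 > ρ²=37 → inactive
F = F_att + ΣF_rep = (3.9730,-12.1622)
Δp = p'−p = (0.7946,-2.4324); α = Δx/Fx = (147/185) / (147/37) = 1/5
check: Δy/Fy = (-90/37) / (-450/37) = 1/5 ✓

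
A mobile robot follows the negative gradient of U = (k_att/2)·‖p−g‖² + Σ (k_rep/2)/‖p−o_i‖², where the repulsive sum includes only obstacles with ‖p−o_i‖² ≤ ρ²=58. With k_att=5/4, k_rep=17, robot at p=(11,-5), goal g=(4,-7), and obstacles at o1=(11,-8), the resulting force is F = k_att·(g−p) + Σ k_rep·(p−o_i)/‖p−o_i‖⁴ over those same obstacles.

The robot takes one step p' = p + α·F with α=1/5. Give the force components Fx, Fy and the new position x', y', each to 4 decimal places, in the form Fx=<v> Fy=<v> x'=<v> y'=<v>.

F_att = 5/4·(g−p) = 5/4·(-7,-2) = (-8.7500,-2.5000)
o1: d²=9 ≤ ρ²=58; F_rep = 17·(0,3)/9² = (0.0000,0.6296)
F = F_att + ΣF_rep = (-8.7500,-1.8704)
p' = p + 1/5·F = (9.2500,-5.3741)

Fx=-8.7500 Fy=-1.8704 x'=9.2500 y'=-5.3741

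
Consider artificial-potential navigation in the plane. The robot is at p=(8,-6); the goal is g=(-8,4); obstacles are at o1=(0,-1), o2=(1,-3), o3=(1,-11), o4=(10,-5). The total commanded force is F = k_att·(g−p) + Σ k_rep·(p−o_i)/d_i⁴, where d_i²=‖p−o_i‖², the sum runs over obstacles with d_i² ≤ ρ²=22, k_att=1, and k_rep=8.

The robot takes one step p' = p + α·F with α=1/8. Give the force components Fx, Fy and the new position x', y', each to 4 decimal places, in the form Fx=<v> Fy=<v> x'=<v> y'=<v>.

F_att = 1·(g−p) = 1·(-16,10) = (-16.0000,10.0000)
o1: d²=89 > ρ²=22 → inactive
o2: d²=58 > ρ²=22 → inactive
o3: d²=74 > ρ²=22 → inactive
o4: d²=5 ≤ ρ²=22; F_rep = 8·(-2,-1)/5² = (-0.6400,-0.3200)
F = F_att + ΣF_rep = (-16.6400,9.6800)
p' = p + 1/8·F = (5.9200,-4.7900)

Fx=-16.6400 Fy=9.6800 x'=5.9200 y'=-4.7900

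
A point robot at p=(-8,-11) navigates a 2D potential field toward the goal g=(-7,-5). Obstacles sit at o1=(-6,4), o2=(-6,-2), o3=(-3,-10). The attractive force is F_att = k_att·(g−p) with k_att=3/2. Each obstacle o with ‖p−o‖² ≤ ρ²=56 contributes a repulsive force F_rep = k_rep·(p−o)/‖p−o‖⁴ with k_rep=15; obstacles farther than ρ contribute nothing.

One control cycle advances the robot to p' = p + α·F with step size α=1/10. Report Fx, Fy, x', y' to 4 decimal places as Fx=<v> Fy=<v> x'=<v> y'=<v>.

F_att = 3/2·(g−p) = 3/2·(1,6) = (1.5000,9.0000)
o1: d²=229 > ρ²=56 → inactive
o2: d²=85 > ρ²=56 → inactive
o3: d²=26 ≤ ρ²=56; F_rep = 15·(-5,-1)/26² = (-0.1109,-0.0222)
F = F_att + ΣF_rep = (1.3891,8.9778)
p' = p + 1/10·F = (-7.8611,-10.1022)

Fx=1.3891 Fy=8.9778 x'=-7.8611 y'=-10.1022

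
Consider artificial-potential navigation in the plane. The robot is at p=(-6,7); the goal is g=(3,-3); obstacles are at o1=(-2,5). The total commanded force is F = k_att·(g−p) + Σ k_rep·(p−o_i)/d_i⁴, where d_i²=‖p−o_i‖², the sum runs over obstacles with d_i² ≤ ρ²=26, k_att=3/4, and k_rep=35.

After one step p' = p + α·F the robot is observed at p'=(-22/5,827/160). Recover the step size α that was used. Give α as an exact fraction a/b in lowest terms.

F_att = 3/4·(g−p) = 3/4·(9,-10) = (6.7500,-7.5000)
o1: d²=20 ≤ ρ²=26; F_rep = 35·(-4,2)/20² = (-0.3500,0.1750)
F = F_att + ΣF_rep = (6.4000,-7.3250)
Δp = p'−p = (1.6000,-1.8313); α = Δx/Fx = (8/5) / (32/5) = 1/4
check: Δy/Fy = (-293/160) / (-293/40) = 1/4 ✓

α = 1/4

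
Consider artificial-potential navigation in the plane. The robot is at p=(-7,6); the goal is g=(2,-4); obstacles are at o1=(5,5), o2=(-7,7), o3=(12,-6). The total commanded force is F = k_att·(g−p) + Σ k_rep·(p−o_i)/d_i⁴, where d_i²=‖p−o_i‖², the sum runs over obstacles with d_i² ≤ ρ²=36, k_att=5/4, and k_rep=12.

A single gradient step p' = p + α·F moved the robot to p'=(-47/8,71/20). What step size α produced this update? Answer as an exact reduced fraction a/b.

α = 1/10

F_att = 5/4·(g−p) = 5/4·(9,-10) = (11.2500,-12.5000)
o1: d²=145 > ρ²=36 → inactive
o2: d²=1 ≤ ρ²=36; F_rep = 12·(0,-1)/1² = (0.0000,-12.0000)
o3: d²=505 > ρ²=36 → inactive
F = F_att + ΣF_rep = (11.2500,-24.5000)
Δp = p'−p = (1.1250,-2.4500); α = Δx/Fx = (9/8) / (45/4) = 1/10
check: Δy/Fy = (-49/20) / (-49/2) = 1/10 ✓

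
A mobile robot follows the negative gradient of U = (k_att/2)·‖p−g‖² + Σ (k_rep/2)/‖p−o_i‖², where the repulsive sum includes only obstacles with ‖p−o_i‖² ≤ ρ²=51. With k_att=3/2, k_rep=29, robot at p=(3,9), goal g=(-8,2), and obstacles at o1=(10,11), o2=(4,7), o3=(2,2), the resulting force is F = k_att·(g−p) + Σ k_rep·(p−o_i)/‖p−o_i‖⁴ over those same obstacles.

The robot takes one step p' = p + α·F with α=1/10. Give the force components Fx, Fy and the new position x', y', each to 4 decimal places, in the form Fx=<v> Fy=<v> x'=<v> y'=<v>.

F_att = 3/2·(g−p) = 3/2·(-11,-7) = (-16.5000,-10.5000)
o1: d²=53 > ρ²=51 → inactive
o2: d²=5 ≤ ρ²=51; F_rep = 29·(-1,2)/5² = (-1.1600,2.3200)
o3: d²=50 ≤ ρ²=51; F_rep = 29·(1,7)/50² = (0.0116,0.0812)
F = F_att + ΣF_rep = (-17.6484,-8.0988)
p' = p + 1/10·F = (1.2352,8.1901)

Fx=-17.6484 Fy=-8.0988 x'=1.2352 y'=8.1901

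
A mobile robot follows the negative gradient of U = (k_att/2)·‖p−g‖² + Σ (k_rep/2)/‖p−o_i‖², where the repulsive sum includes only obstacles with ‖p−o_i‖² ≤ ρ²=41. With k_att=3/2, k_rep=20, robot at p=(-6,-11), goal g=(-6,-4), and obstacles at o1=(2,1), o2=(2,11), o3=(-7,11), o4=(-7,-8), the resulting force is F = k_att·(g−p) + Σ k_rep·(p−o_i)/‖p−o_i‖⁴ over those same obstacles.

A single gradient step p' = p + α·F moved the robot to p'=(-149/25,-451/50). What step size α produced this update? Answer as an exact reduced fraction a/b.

F_att = 3/2·(g−p) = 3/2·(0,7) = (0.0000,10.5000)
o1: d²=208 > ρ²=41 → inactive
o2: d²=548 > ρ²=41 → inactive
o3: d²=485 > ρ²=41 → inactive
o4: d²=10 ≤ ρ²=41; F_rep = 20·(1,-3)/10² = (0.2000,-0.6000)
F = F_att + ΣF_rep = (0.2000,9.9000)
Δp = p'−p = (0.0400,1.9800); α = Δx/Fx = (1/25) / (1/5) = 1/5
check: Δy/Fy = (99/50) / (99/10) = 1/5 ✓

α = 1/5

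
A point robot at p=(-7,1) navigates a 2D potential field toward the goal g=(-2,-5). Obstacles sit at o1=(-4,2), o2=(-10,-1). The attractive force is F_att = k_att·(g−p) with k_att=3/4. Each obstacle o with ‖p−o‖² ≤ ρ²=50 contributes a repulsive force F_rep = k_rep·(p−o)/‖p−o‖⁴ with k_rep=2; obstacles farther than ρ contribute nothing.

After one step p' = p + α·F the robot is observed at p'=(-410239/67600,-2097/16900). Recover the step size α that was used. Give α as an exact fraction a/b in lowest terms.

α = 1/4

F_att = 3/4·(g−p) = 3/4·(5,-6) = (3.7500,-4.5000)
o1: d²=10 ≤ ρ²=50; F_rep = 2·(-3,-1)/10² = (-0.0600,-0.0200)
o2: d²=13 ≤ ρ²=50; F_rep = 2·(3,2)/13² = (0.0355,0.0237)
F = F_att + ΣF_rep = (3.7255,-4.4963)
Δp = p'−p = (0.9314,-1.1241); α = Δx/Fx = (62961/67600) / (62961/16900) = 1/4
check: Δy/Fy = (-18997/16900) / (-18997/4225) = 1/4 ✓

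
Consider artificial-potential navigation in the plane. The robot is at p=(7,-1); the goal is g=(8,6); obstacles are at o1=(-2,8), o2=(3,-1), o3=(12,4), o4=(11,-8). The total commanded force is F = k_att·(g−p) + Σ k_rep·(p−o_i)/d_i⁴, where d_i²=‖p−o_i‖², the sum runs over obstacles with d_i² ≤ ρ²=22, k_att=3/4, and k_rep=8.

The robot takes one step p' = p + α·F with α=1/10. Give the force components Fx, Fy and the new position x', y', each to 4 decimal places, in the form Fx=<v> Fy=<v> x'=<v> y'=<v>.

F_att = 3/4·(g−p) = 3/4·(1,7) = (0.7500,5.2500)
o1: d²=162 > ρ²=22 → inactive
o2: d²=16 ≤ ρ²=22; F_rep = 8·(4,0)/16² = (0.1250,0.0000)
o3: d²=50 > ρ²=22 → inactive
o4: d²=65 > ρ²=22 → inactive
F = F_att + ΣF_rep = (0.8750,5.2500)
p' = p + 1/10·F = (7.0875,-0.4750)

Fx=0.8750 Fy=5.2500 x'=7.0875 y'=-0.4750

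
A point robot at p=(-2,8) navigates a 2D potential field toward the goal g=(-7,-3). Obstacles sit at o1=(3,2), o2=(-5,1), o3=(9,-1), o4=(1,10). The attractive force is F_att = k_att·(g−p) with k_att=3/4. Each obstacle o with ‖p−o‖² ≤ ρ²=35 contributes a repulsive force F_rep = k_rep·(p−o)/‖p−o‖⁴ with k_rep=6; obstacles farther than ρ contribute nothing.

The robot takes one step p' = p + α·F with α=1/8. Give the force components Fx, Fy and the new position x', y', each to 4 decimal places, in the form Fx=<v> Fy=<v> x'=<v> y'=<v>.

Fx=-3.8565 Fy=-8.3210 x'=-2.4821 y'=6.9599

F_att = 3/4·(g−p) = 3/4·(-5,-11) = (-3.7500,-8.2500)
o1: d²=61 > ρ²=35 → inactive
o2: d²=58 > ρ²=35 → inactive
o3: d²=202 > ρ²=35 → inactive
o4: d²=13 ≤ ρ²=35; F_rep = 6·(-3,-2)/13² = (-0.1065,-0.0710)
F = F_att + ΣF_rep = (-3.8565,-8.3210)
p' = p + 1/8·F = (-2.4821,6.9599)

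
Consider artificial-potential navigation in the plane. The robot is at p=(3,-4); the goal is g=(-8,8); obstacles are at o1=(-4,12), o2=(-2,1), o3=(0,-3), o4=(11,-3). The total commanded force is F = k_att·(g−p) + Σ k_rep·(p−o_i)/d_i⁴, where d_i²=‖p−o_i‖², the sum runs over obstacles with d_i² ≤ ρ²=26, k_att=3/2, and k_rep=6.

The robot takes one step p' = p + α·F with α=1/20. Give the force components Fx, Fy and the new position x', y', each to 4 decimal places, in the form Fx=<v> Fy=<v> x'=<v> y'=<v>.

F_att = 3/2·(g−p) = 3/2·(-11,12) = (-16.5000,18.0000)
o1: d²=305 > ρ²=26 → inactive
o2: d²=50 > ρ²=26 → inactive
o3: d²=10 ≤ ρ²=26; F_rep = 6·(3,-1)/10² = (0.1800,-0.0600)
o4: d²=65 > ρ²=26 → inactive
F = F_att + ΣF_rep = (-16.3200,17.9400)
p' = p + 1/20·F = (2.1840,-3.1030)

Fx=-16.3200 Fy=17.9400 x'=2.1840 y'=-3.1030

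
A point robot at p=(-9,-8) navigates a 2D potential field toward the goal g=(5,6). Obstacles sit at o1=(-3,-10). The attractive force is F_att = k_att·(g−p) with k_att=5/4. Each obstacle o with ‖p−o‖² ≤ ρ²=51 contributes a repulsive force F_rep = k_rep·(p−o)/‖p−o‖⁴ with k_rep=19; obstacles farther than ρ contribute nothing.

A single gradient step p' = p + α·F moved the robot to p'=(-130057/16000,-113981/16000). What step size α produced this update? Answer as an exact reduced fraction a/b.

F_att = 5/4·(g−p) = 5/4·(14,14) = (17.5000,17.5000)
o1: d²=40 ≤ ρ²=51; F_rep = 19·(-6,2)/40² = (-0.0712,0.0238)
F = F_att + ΣF_rep = (17.4288,17.5237)
Δp = p'−p = (0.8714,0.8762); α = Δx/Fx = (13943/16000) / (13943/800) = 1/20
check: Δy/Fy = (14019/16000) / (14019/800) = 1/20 ✓

α = 1/20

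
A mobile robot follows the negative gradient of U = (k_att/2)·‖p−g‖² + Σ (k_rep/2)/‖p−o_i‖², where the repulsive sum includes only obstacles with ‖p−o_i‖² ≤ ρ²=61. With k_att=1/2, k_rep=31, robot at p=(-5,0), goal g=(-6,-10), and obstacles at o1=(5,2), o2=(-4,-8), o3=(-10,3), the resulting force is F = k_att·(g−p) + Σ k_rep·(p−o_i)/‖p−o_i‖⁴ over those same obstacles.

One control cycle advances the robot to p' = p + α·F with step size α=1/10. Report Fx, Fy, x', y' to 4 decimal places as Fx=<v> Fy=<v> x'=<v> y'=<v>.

F_att = 1/2·(g−p) = 1/2·(-1,-10) = (-0.5000,-5.0000)
o1: d²=104 > ρ²=61 → inactive
o2: d²=65 > ρ²=61 → inactive
o3: d²=34 ≤ ρ²=61; F_rep = 31·(5,-3)/34² = (0.1341,-0.0804)
F = F_att + ΣF_rep = (-0.3659,-5.0804)
p' = p + 1/10·F = (-5.0366,-0.5080)

Fx=-0.3659 Fy=-5.0804 x'=-5.0366 y'=-0.5080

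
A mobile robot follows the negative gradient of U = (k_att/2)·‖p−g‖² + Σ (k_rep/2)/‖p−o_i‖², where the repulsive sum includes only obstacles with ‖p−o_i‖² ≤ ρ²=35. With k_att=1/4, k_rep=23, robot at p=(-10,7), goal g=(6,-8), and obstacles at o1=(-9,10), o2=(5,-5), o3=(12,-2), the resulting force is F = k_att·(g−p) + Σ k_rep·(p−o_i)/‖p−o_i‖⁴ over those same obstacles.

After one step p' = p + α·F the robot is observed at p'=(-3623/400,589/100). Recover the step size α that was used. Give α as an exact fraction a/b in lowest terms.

F_att = 1/4·(g−p) = 1/4·(16,-15) = (4.0000,-3.7500)
o1: d²=10 ≤ ρ²=35; F_rep = 23·(-1,-3)/10² = (-0.2300,-0.6900)
o2: d²=369 > ρ²=35 → inactive
o3: d²=565 > ρ²=35 → inactive
F = F_att + ΣF_rep = (3.7700,-4.4400)
Δp = p'−p = (0.9425,-1.1100); α = Δx/Fx = (377/400) / (377/100) = 1/4
check: Δy/Fy = (-111/100) / (-111/25) = 1/4 ✓

α = 1/4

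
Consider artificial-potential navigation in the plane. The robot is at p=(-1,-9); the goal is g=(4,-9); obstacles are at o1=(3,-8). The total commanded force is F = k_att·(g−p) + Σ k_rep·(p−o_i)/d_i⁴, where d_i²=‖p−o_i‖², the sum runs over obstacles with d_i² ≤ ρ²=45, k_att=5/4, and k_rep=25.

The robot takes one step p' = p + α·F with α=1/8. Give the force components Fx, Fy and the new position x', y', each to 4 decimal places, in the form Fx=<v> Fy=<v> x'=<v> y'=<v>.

Fx=5.9040 Fy=-0.0865 x'=-0.2620 y'=-9.0108

F_att = 5/4·(g−p) = 5/4·(5,0) = (6.2500,0.0000)
o1: d²=17 ≤ ρ²=45; F_rep = 25·(-4,-1)/17² = (-0.3460,-0.0865)
F = F_att + ΣF_rep = (5.9040,-0.0865)
p' = p + 1/8·F = (-0.2620,-9.0108)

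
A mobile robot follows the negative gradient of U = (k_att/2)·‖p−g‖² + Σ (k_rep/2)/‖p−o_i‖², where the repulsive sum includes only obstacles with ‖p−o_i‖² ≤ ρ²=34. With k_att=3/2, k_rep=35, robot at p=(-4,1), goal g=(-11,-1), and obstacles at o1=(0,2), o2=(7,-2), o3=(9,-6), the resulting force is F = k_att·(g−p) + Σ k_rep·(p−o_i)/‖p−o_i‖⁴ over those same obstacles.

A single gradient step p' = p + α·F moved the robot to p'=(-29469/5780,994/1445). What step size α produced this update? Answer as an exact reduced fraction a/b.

F_att = 3/2·(g−p) = 3/2·(-7,-2) = (-10.5000,-3.0000)
o1: d²=17 ≤ ρ²=34; F_rep = 35·(-4,-1)/17² = (-0.4844,-0.1211)
o2: d²=130 > ρ²=34 → inactive
o3: d²=218 > ρ²=34 → inactive
F = F_att + ΣF_rep = (-10.9844,-3.1211)
Δp = p'−p = (-1.0984,-0.3121); α = Δx/Fx = (-6349/5780) / (-6349/578) = 1/10
check: Δy/Fy = (-451/1445) / (-902/289) = 1/10 ✓

α = 1/10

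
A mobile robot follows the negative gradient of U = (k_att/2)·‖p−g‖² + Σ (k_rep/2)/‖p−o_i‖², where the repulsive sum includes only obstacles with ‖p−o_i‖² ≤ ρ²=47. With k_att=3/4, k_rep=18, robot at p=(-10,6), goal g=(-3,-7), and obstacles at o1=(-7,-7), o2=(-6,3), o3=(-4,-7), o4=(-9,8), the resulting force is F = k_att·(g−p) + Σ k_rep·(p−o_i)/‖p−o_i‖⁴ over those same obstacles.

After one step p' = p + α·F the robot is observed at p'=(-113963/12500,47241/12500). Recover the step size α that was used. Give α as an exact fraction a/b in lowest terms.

F_att = 3/4·(g−p) = 3/4·(7,-13) = (5.2500,-9.7500)
o1: d²=178 > ρ²=47 → inactive
o2: d²=25 ≤ ρ²=47; F_rep = 18·(-4,3)/25² = (-0.1152,0.0864)
o3: d²=205 > ρ²=47 → inactive
o4: d²=5 ≤ ρ²=47; F_rep = 18·(-1,-2)/5² = (-0.7200,-1.4400)
F = F_att + ΣF_rep = (4.4148,-11.1036)
Δp = p'−p = (0.8830,-2.2207); α = Δx/Fx = (11037/12500) / (11037/2500) = 1/5
check: Δy/Fy = (-27759/12500) / (-27759/2500) = 1/5 ✓

α = 1/5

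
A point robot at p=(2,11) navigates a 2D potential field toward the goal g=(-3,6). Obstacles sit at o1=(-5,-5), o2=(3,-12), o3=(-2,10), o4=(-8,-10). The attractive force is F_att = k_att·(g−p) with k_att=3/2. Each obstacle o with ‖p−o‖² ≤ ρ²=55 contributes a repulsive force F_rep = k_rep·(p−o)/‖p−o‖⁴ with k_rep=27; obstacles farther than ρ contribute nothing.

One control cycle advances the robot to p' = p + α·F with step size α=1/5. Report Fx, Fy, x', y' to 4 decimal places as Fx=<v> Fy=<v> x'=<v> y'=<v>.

Fx=-7.1263 Fy=-7.4066 x'=0.5747 y'=9.5187

F_att = 3/2·(g−p) = 3/2·(-5,-5) = (-7.5000,-7.5000)
o1: d²=305 > ρ²=55 → inactive
o2: d²=530 > ρ²=55 → inactive
o3: d²=17 ≤ ρ²=55; F_rep = 27·(4,1)/17² = (0.3737,0.0934)
o4: d²=541 > ρ²=55 → inactive
F = F_att + ΣF_rep = (-7.1263,-7.4066)
p' = p + 1/5·F = (0.5747,9.5187)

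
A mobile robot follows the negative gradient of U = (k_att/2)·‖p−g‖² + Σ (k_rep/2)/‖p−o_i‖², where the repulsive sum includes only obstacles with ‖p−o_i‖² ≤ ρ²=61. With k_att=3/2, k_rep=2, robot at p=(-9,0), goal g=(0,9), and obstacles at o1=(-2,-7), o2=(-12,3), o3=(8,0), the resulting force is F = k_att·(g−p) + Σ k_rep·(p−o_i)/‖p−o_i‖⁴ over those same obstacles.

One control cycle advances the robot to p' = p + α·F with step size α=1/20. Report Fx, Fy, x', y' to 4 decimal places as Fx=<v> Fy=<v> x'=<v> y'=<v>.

F_att = 3/2·(g−p) = 3/2·(9,9) = (13.5000,13.5000)
o1: d²=98 > ρ²=61 → inactive
o2: d²=18 ≤ ρ²=61; F_rep = 2·(3,-3)/18² = (0.0185,-0.0185)
o3: d²=289 > ρ²=61 → inactive
F = F_att + ΣF_rep = (13.5185,13.4815)
p' = p + 1/20·F = (-8.3241,0.6741)

Fx=13.5185 Fy=13.4815 x'=-8.3241 y'=0.6741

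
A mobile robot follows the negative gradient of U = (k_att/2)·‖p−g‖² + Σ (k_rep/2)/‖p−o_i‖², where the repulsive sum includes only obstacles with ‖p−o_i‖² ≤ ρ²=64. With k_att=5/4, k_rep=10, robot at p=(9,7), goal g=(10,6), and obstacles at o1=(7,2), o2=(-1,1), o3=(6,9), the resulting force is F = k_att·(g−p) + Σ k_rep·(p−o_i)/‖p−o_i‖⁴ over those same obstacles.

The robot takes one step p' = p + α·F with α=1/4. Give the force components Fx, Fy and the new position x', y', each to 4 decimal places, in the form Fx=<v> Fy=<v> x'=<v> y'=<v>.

F_att = 5/4·(g−p) = 5/4·(1,-1) = (1.2500,-1.2500)
o1: d²=29 ≤ ρ²=64; F_rep = 10·(2,5)/29² = (0.0238,0.0595)
o2: d²=136 > ρ²=64 → inactive
o3: d²=13 ≤ ρ²=64; F_rep = 10·(3,-2)/13² = (0.1775,-0.1183)
F = F_att + ΣF_rep = (1.4513,-1.3089)
p' = p + 1/4·F = (9.3628,6.6728)

Fx=1.4513 Fy=-1.3089 x'=9.3628 y'=6.6728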